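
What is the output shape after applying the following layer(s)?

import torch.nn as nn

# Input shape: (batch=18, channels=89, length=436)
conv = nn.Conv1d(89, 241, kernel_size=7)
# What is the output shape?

Input shape: (18, 89, 436)
Output shape: (18, 241, 430)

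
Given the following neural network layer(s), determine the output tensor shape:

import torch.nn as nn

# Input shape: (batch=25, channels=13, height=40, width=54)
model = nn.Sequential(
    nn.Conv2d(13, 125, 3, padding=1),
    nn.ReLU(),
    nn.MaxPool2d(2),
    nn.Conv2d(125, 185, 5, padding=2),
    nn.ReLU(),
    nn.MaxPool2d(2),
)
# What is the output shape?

Input shape: (25, 13, 40, 54)
  -> after first Conv2d: (25, 125, 40, 54)
  -> after first MaxPool2d: (25, 125, 20, 27)
  -> after second Conv2d: (25, 185, 20, 27)
Output shape: (25, 185, 10, 13)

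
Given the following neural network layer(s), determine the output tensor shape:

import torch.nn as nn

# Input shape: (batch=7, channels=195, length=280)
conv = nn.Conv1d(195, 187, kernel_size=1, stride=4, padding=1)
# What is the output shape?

Input shape: (7, 195, 280)
Output shape: (7, 187, 71)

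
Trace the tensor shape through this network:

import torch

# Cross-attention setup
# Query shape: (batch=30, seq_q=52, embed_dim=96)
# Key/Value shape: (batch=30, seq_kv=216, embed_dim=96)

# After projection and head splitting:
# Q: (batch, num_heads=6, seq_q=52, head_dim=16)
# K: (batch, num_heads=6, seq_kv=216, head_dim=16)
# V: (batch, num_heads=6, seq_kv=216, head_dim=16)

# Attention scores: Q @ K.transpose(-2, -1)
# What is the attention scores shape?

Input shape: (30, 52, 96)
Output shape: (30, 6, 52, 216)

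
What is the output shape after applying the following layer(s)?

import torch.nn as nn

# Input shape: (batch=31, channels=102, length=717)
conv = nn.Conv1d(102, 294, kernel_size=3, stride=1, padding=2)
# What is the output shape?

Input shape: (31, 102, 717)
Output shape: (31, 294, 719)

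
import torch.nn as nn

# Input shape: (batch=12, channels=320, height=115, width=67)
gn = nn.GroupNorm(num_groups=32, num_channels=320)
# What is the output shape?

Input shape: (12, 320, 115, 67)
Output shape: (12, 320, 115, 67)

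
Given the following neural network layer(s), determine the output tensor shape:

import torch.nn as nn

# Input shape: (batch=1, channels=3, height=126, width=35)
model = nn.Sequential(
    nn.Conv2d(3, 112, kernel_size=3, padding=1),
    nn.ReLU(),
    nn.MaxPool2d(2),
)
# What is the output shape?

Input shape: (1, 3, 126, 35)
  -> after Conv2d: (1, 112, 126, 35)
  -> after ReLU: (1, 112, 126, 35)
Output shape: (1, 112, 63, 17)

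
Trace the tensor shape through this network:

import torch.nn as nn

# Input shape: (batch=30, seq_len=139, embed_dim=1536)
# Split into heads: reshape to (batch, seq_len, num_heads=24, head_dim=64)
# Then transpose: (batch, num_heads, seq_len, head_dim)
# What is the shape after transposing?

Input shape: (30, 139, 1536)
  -> after reshape: (30, 139, 24, 64)
Output shape: (30, 24, 139, 64)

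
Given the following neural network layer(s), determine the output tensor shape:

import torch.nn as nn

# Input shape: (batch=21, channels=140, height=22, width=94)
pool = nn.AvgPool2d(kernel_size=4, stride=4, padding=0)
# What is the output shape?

Input shape: (21, 140, 22, 94)
Output shape: (21, 140, 5, 23)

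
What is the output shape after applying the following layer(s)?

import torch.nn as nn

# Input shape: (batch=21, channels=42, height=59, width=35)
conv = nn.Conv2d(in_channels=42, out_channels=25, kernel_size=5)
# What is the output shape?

Input shape: (21, 42, 59, 35)
Output shape: (21, 25, 55, 31)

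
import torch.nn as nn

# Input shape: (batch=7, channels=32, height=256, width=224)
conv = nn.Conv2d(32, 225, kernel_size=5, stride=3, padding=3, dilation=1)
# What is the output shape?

Input shape: (7, 32, 256, 224)
Output shape: (7, 225, 86, 76)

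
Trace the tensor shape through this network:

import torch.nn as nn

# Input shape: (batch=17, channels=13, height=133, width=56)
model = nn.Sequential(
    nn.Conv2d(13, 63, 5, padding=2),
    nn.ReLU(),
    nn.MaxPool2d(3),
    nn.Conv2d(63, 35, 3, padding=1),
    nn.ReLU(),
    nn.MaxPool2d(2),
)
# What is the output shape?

Input shape: (17, 13, 133, 56)
  -> after first Conv2d: (17, 63, 133, 56)
  -> after first MaxPool2d: (17, 63, 44, 18)
  -> after second Conv2d: (17, 35, 44, 18)
Output shape: (17, 35, 22, 9)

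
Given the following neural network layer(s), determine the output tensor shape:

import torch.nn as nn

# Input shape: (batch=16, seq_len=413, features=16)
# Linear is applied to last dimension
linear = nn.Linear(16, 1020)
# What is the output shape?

Input shape: (16, 413, 16)
Output shape: (16, 413, 1020)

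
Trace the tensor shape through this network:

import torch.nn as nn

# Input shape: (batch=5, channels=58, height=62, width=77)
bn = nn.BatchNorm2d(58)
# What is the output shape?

Input shape: (5, 58, 62, 77)
Output shape: (5, 58, 62, 77)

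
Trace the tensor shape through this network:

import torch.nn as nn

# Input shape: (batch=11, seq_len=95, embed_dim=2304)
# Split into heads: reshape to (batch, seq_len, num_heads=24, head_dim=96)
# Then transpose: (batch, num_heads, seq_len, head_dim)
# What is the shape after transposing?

Input shape: (11, 95, 2304)
  -> after reshape: (11, 95, 24, 96)
Output shape: (11, 24, 95, 96)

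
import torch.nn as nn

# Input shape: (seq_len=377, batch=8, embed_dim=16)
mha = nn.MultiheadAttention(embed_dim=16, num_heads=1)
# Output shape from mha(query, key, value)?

Input shape: (377, 8, 16)
Output shape: (377, 8, 16)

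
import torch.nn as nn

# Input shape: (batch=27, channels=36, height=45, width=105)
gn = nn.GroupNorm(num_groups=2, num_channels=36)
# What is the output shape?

Input shape: (27, 36, 45, 105)
Output shape: (27, 36, 45, 105)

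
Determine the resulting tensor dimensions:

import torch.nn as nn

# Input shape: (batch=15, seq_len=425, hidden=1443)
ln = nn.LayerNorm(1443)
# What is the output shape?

Input shape: (15, 425, 1443)
Output shape: (15, 425, 1443)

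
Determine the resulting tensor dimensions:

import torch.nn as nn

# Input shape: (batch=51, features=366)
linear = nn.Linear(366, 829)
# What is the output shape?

Input shape: (51, 366)
Output shape: (51, 829)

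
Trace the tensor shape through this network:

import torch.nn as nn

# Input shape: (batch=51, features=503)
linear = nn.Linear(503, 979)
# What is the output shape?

Input shape: (51, 503)
Output shape: (51, 979)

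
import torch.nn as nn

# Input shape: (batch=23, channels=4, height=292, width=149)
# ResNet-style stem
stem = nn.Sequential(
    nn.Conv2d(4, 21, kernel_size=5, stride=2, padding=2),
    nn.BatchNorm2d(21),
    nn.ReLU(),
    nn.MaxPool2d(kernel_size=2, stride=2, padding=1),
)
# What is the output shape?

Input shape: (23, 4, 292, 149)
  -> after Conv2d 5x5 stride=2: (23, 21, 146, 75)
Output shape: (23, 21, 74, 38)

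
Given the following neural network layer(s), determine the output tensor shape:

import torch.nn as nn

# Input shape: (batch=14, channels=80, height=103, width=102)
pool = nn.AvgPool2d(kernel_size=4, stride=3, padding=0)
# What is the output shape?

Input shape: (14, 80, 103, 102)
Output shape: (14, 80, 34, 33)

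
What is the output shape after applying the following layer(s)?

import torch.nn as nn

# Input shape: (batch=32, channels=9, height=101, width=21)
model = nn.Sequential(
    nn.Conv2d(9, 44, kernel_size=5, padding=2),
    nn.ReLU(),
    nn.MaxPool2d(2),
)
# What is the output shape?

Input shape: (32, 9, 101, 21)
  -> after Conv2d: (32, 44, 101, 21)
  -> after ReLU: (32, 44, 101, 21)
Output shape: (32, 44, 50, 10)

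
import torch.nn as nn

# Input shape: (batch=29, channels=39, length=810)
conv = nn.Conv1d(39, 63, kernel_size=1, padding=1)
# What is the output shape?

Input shape: (29, 39, 810)
Output shape: (29, 63, 812)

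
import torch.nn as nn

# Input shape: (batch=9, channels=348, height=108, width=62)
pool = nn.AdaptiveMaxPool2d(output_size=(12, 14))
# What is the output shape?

Input shape: (9, 348, 108, 62)
Output shape: (9, 348, 12, 14)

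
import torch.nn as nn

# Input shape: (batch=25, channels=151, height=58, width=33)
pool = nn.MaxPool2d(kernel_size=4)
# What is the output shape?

Input shape: (25, 151, 58, 33)
Output shape: (25, 151, 14, 8)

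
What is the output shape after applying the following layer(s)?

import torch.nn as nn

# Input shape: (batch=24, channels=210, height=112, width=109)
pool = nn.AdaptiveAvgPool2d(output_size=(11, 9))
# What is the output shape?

Input shape: (24, 210, 112, 109)
Output shape: (24, 210, 11, 9)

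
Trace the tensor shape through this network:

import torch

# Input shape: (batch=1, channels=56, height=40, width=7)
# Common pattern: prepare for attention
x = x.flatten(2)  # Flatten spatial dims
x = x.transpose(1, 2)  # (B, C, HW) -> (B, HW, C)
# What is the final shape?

Input shape: (1, 56, 40, 7)
  -> after flatten(2): (1, 56, 280)
Output shape: (1, 280, 56)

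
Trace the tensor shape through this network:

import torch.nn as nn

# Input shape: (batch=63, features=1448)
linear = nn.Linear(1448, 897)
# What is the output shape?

Input shape: (63, 1448)
Output shape: (63, 897)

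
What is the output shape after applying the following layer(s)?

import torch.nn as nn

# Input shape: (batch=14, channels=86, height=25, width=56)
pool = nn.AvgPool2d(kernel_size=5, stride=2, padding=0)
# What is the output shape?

Input shape: (14, 86, 25, 56)
Output shape: (14, 86, 11, 26)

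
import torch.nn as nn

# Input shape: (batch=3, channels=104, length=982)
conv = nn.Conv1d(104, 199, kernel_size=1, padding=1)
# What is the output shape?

Input shape: (3, 104, 982)
Output shape: (3, 199, 984)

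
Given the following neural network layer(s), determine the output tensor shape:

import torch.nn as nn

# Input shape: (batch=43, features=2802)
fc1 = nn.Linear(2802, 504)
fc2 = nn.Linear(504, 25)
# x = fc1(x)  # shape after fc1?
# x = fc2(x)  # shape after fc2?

Input shape: (43, 2802)
  -> after fc1: (43, 504)
Output shape: (43, 25)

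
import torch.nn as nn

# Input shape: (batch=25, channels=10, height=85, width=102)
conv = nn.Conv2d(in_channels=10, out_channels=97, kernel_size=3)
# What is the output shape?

Input shape: (25, 10, 85, 102)
Output shape: (25, 97, 83, 100)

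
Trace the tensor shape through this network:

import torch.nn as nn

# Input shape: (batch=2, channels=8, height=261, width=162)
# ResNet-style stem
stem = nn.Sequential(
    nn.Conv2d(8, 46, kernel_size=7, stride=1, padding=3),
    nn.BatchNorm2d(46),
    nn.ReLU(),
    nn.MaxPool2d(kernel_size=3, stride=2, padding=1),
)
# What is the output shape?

Input shape: (2, 8, 261, 162)
  -> after Conv2d 7x7 stride=1: (2, 46, 261, 162)
Output shape: (2, 46, 131, 81)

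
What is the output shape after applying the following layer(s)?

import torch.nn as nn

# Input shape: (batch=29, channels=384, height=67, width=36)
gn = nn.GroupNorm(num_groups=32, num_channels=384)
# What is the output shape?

Input shape: (29, 384, 67, 36)
Output shape: (29, 384, 67, 36)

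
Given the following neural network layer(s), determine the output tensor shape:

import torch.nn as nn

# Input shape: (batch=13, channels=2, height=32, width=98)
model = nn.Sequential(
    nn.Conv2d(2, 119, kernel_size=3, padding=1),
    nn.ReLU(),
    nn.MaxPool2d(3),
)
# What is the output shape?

Input shape: (13, 2, 32, 98)
  -> after Conv2d: (13, 119, 32, 98)
  -> after ReLU: (13, 119, 32, 98)
Output shape: (13, 119, 10, 32)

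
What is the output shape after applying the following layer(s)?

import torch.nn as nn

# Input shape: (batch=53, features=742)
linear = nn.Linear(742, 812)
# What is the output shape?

Input shape: (53, 742)
Output shape: (53, 812)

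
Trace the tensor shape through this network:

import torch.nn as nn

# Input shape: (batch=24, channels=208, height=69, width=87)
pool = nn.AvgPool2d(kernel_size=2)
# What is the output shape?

Input shape: (24, 208, 69, 87)
Output shape: (24, 208, 34, 43)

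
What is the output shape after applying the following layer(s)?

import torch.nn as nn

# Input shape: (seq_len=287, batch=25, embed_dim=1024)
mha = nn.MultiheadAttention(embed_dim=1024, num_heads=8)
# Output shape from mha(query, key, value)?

Input shape: (287, 25, 1024)
Output shape: (287, 25, 1024)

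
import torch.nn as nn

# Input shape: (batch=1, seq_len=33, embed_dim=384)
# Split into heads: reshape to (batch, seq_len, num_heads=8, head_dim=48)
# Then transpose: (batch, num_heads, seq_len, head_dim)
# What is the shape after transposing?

Input shape: (1, 33, 384)
  -> after reshape: (1, 33, 8, 48)
Output shape: (1, 8, 33, 48)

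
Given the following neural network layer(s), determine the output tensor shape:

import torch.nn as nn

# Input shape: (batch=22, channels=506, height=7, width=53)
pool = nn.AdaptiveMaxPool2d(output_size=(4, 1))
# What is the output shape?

Input shape: (22, 506, 7, 53)
Output shape: (22, 506, 4, 1)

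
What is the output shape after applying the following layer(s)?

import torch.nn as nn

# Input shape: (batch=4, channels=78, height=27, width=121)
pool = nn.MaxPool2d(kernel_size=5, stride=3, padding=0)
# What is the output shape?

Input shape: (4, 78, 27, 121)
Output shape: (4, 78, 8, 39)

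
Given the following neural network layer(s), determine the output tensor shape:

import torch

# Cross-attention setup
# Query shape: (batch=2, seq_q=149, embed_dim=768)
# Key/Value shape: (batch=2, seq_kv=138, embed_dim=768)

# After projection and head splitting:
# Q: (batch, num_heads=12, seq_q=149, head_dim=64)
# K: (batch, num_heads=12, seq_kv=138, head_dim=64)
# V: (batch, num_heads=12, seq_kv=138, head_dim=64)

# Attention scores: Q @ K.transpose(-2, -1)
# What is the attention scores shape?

Input shape: (2, 149, 768)
Output shape: (2, 12, 149, 138)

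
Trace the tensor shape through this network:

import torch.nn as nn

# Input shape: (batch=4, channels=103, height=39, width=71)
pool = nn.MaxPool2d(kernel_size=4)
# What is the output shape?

Input shape: (4, 103, 39, 71)
Output shape: (4, 103, 9, 17)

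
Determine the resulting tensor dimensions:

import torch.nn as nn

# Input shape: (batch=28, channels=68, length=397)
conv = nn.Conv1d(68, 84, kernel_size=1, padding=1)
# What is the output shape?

Input shape: (28, 68, 397)
Output shape: (28, 84, 399)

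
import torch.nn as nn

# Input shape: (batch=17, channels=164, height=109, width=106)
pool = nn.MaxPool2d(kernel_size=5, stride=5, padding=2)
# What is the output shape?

Input shape: (17, 164, 109, 106)
Output shape: (17, 164, 22, 22)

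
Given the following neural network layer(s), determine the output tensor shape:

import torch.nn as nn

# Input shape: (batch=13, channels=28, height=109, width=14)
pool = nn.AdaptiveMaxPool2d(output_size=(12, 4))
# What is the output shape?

Input shape: (13, 28, 109, 14)
Output shape: (13, 28, 12, 4)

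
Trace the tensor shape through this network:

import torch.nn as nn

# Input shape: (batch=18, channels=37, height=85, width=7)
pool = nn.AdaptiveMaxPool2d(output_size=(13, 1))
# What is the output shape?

Input shape: (18, 37, 85, 7)
Output shape: (18, 37, 13, 1)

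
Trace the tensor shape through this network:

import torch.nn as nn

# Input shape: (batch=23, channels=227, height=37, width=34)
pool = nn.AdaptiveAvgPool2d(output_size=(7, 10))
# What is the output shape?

Input shape: (23, 227, 37, 34)
Output shape: (23, 227, 7, 10)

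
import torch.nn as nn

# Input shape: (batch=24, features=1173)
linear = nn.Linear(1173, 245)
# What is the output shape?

Input shape: (24, 1173)
Output shape: (24, 245)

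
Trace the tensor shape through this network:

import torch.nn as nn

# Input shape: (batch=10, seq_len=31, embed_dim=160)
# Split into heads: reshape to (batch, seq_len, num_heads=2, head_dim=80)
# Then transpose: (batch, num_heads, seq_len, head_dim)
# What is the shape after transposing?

Input shape: (10, 31, 160)
  -> after reshape: (10, 31, 2, 80)
Output shape: (10, 2, 31, 80)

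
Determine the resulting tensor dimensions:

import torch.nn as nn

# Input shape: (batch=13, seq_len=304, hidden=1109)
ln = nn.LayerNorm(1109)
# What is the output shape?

Input shape: (13, 304, 1109)
Output shape: (13, 304, 1109)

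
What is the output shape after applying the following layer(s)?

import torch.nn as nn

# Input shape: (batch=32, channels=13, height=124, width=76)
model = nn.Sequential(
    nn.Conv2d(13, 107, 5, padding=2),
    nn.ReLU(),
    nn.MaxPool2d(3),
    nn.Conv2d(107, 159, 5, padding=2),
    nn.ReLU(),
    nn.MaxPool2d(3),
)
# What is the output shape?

Input shape: (32, 13, 124, 76)
  -> after first Conv2d: (32, 107, 124, 76)
  -> after first MaxPool2d: (32, 107, 41, 25)
  -> after second Conv2d: (32, 159, 41, 25)
Output shape: (32, 159, 13, 8)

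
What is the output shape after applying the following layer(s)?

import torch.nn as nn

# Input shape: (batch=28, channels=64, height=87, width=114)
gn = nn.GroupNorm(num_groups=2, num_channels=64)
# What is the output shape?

Input shape: (28, 64, 87, 114)
Output shape: (28, 64, 87, 114)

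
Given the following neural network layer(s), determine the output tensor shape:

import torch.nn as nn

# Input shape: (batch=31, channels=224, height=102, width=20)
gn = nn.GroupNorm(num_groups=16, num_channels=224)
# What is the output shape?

Input shape: (31, 224, 102, 20)
Output shape: (31, 224, 102, 20)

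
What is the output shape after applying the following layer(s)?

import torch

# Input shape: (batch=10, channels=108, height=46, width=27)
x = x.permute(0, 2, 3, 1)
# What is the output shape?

Input shape: (10, 108, 46, 27)
Output shape: (10, 46, 27, 108)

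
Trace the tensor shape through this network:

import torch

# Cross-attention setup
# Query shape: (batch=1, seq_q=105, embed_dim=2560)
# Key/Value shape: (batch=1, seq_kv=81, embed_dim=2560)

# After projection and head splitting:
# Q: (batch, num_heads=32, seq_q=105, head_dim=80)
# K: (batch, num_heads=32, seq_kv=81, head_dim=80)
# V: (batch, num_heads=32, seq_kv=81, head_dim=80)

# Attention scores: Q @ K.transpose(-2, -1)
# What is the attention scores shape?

Input shape: (1, 105, 2560)
Output shape: (1, 32, 105, 81)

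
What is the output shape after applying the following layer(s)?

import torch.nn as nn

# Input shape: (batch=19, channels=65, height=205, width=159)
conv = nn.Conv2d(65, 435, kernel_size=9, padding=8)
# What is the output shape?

Input shape: (19, 65, 205, 159)
Output shape: (19, 435, 213, 167)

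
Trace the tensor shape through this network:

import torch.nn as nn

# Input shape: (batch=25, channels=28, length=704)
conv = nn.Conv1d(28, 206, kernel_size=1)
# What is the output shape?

Input shape: (25, 28, 704)
Output shape: (25, 206, 704)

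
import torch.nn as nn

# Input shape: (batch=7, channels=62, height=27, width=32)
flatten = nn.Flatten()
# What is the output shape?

Input shape: (7, 62, 27, 32)
Output shape: (7, 53568)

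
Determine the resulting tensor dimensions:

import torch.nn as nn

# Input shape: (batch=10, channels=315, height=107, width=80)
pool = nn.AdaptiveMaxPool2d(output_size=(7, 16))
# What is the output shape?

Input shape: (10, 315, 107, 80)
Output shape: (10, 315, 7, 16)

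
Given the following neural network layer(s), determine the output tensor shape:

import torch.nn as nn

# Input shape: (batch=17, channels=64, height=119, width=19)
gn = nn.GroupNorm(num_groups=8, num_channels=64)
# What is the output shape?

Input shape: (17, 64, 119, 19)
Output shape: (17, 64, 119, 19)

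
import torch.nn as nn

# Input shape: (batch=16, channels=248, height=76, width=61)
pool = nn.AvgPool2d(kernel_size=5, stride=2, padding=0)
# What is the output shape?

Input shape: (16, 248, 76, 61)
Output shape: (16, 248, 36, 29)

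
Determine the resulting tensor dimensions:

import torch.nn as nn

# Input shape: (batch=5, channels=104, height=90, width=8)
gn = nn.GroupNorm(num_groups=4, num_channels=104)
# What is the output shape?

Input shape: (5, 104, 90, 8)
Output shape: (5, 104, 90, 8)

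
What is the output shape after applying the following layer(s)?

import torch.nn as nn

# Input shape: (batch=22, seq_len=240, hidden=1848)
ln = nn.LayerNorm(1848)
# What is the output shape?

Input shape: (22, 240, 1848)
Output shape: (22, 240, 1848)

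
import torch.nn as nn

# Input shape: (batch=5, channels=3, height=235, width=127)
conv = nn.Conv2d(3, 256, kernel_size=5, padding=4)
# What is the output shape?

Input shape: (5, 3, 235, 127)
Output shape: (5, 256, 239, 131)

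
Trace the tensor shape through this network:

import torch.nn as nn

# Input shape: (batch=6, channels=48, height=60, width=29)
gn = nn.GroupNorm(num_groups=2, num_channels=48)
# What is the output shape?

Input shape: (6, 48, 60, 29)
Output shape: (6, 48, 60, 29)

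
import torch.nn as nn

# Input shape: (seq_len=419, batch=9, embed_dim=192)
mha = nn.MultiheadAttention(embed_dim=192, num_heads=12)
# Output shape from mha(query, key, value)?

Input shape: (419, 9, 192)
Output shape: (419, 9, 192)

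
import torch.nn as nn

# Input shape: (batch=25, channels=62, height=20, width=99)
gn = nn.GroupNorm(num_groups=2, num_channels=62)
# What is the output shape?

Input shape: (25, 62, 20, 99)
Output shape: (25, 62, 20, 99)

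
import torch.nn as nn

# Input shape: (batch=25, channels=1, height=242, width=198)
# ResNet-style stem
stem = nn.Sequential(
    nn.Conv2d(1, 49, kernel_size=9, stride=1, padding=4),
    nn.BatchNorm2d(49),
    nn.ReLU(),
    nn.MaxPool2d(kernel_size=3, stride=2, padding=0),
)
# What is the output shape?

Input shape: (25, 1, 242, 198)
  -> after Conv2d 9x9 stride=1: (25, 49, 242, 198)
Output shape: (25, 49, 120, 98)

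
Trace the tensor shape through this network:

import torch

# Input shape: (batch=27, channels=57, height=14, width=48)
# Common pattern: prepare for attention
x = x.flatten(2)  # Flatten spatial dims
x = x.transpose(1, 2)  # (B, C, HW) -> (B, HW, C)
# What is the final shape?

Input shape: (27, 57, 14, 48)
  -> after flatten(2): (27, 57, 672)
Output shape: (27, 672, 57)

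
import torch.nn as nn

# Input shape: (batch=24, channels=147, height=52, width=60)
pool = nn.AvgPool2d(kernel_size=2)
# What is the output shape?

Input shape: (24, 147, 52, 60)
Output shape: (24, 147, 26, 30)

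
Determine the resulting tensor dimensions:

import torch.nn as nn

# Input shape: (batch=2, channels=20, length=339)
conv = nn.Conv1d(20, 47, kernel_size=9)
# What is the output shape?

Input shape: (2, 20, 339)
Output shape: (2, 47, 331)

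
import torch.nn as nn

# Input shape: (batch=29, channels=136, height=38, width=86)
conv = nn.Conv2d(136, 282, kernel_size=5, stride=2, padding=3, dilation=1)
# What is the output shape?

Input shape: (29, 136, 38, 86)
Output shape: (29, 282, 20, 44)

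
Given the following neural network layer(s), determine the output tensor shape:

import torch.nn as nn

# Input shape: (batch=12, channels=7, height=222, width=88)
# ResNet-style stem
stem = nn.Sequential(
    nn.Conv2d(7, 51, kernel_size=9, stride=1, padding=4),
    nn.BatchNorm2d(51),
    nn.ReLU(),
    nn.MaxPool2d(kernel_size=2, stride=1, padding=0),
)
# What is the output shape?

Input shape: (12, 7, 222, 88)
  -> after Conv2d 9x9 stride=1: (12, 51, 222, 88)
Output shape: (12, 51, 221, 87)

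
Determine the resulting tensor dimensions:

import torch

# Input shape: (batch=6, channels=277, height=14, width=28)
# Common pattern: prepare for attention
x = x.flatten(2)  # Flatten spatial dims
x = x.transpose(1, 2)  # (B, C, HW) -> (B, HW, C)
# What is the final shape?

Input shape: (6, 277, 14, 28)
  -> after flatten(2): (6, 277, 392)
Output shape: (6, 392, 277)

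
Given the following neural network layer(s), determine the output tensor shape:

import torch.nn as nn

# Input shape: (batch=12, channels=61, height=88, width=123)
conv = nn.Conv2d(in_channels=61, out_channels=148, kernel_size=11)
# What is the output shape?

Input shape: (12, 61, 88, 123)
Output shape: (12, 148, 78, 113)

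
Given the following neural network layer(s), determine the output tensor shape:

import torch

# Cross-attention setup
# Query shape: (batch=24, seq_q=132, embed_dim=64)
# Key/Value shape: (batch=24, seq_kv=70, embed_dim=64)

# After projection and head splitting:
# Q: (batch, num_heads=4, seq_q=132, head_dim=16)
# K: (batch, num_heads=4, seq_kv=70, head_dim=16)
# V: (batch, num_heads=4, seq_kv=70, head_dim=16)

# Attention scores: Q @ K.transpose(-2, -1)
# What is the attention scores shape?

Input shape: (24, 132, 64)
Output shape: (24, 4, 132, 70)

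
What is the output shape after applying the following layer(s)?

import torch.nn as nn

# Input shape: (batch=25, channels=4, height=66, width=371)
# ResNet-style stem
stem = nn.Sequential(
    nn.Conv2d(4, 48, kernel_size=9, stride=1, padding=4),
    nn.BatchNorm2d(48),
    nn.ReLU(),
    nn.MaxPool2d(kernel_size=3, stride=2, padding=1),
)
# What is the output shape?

Input shape: (25, 4, 66, 371)
  -> after Conv2d 9x9 stride=1: (25, 48, 66, 371)
Output shape: (25, 48, 33, 186)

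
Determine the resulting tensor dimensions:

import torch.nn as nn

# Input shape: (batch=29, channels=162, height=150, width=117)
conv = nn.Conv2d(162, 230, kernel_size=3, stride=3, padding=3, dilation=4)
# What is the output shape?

Input shape: (29, 162, 150, 117)
Output shape: (29, 230, 50, 39)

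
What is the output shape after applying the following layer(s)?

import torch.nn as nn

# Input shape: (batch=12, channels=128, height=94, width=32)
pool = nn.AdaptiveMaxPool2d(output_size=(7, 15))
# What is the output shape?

Input shape: (12, 128, 94, 32)
Output shape: (12, 128, 7, 15)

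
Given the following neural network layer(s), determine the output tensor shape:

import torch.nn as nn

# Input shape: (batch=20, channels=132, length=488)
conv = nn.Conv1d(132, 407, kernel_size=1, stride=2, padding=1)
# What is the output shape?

Input shape: (20, 132, 488)
Output shape: (20, 407, 245)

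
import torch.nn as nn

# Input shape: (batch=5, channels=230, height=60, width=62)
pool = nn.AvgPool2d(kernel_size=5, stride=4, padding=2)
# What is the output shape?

Input shape: (5, 230, 60, 62)
Output shape: (5, 230, 15, 16)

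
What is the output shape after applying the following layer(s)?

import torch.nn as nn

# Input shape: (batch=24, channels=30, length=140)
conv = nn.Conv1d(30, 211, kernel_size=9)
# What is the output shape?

Input shape: (24, 30, 140)
Output shape: (24, 211, 132)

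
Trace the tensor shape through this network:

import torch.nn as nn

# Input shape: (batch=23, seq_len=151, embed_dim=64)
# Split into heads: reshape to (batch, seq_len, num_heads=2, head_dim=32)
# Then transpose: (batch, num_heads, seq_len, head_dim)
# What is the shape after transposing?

Input shape: (23, 151, 64)
  -> after reshape: (23, 151, 2, 32)
Output shape: (23, 2, 151, 32)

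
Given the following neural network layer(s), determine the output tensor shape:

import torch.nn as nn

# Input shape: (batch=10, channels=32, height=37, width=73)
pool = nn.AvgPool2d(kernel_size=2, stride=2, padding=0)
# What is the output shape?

Input shape: (10, 32, 37, 73)
Output shape: (10, 32, 18, 36)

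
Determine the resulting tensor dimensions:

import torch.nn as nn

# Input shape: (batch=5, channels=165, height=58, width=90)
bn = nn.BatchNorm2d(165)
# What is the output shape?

Input shape: (5, 165, 58, 90)
Output shape: (5, 165, 58, 90)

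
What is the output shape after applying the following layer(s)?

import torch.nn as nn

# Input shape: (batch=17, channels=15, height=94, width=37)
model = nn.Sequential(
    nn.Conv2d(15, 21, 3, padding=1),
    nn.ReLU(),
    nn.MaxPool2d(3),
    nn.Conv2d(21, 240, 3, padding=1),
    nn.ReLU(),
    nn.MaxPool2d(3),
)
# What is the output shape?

Input shape: (17, 15, 94, 37)
  -> after first Conv2d: (17, 21, 94, 37)
  -> after first MaxPool2d: (17, 21, 31, 12)
  -> after second Conv2d: (17, 240, 31, 12)
Output shape: (17, 240, 10, 4)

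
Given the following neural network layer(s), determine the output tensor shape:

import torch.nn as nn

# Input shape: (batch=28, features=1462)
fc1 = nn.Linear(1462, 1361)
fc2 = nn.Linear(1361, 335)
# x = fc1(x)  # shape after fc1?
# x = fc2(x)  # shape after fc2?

Input shape: (28, 1462)
  -> after fc1: (28, 1361)
Output shape: (28, 335)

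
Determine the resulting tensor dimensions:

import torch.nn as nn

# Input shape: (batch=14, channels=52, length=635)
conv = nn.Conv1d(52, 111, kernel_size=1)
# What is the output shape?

Input shape: (14, 52, 635)
Output shape: (14, 111, 635)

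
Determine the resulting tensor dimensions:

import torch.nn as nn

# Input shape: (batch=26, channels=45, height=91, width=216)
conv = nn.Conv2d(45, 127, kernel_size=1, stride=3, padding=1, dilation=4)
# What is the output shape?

Input shape: (26, 45, 91, 216)
Output shape: (26, 127, 31, 73)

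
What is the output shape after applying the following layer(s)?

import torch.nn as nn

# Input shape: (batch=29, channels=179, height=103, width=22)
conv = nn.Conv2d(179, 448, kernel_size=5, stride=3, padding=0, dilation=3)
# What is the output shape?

Input shape: (29, 179, 103, 22)
Output shape: (29, 448, 31, 4)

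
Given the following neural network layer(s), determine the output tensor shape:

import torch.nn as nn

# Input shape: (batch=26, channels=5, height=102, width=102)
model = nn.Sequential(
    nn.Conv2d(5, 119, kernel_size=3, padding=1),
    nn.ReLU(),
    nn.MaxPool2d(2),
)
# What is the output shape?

Input shape: (26, 5, 102, 102)
  -> after Conv2d: (26, 119, 102, 102)
  -> after ReLU: (26, 119, 102, 102)
Output shape: (26, 119, 51, 51)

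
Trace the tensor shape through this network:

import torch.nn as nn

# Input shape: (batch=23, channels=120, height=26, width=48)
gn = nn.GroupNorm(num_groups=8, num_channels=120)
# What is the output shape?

Input shape: (23, 120, 26, 48)
Output shape: (23, 120, 26, 48)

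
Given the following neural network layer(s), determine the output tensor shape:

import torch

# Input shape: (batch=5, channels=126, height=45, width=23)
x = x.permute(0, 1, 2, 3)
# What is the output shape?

Input shape: (5, 126, 45, 23)
Output shape: (5, 126, 45, 23)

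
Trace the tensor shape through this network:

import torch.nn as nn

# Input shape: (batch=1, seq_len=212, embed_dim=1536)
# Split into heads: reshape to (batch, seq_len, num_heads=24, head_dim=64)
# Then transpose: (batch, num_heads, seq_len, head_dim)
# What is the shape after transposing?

Input shape: (1, 212, 1536)
  -> after reshape: (1, 212, 24, 64)
Output shape: (1, 24, 212, 64)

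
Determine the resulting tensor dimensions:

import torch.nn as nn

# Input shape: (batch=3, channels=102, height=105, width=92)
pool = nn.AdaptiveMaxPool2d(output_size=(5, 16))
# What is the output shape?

Input shape: (3, 102, 105, 92)
Output shape: (3, 102, 5, 16)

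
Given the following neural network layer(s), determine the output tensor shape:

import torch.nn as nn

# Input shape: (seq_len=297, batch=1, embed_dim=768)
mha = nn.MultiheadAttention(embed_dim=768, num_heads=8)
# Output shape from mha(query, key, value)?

Input shape: (297, 1, 768)
Output shape: (297, 1, 768)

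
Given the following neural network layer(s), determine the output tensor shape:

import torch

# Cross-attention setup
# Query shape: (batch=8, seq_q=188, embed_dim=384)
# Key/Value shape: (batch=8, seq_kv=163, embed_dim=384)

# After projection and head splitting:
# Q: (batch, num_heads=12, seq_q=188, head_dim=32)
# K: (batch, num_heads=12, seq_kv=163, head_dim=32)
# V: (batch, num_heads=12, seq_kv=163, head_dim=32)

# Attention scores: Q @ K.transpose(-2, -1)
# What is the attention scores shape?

Input shape: (8, 188, 384)
Output shape: (8, 12, 188, 163)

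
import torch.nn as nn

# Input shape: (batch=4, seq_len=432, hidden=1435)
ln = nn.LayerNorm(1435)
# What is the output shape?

Input shape: (4, 432, 1435)
Output shape: (4, 432, 1435)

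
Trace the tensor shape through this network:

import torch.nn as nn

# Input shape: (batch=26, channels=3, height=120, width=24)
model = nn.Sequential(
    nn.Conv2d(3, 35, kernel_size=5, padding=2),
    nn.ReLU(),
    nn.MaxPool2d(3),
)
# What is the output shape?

Input shape: (26, 3, 120, 24)
  -> after Conv2d: (26, 35, 120, 24)
  -> after ReLU: (26, 35, 120, 24)
Output shape: (26, 35, 40, 8)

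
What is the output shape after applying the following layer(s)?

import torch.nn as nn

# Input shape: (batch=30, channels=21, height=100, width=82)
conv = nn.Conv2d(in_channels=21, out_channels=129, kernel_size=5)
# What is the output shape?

Input shape: (30, 21, 100, 82)
Output shape: (30, 129, 96, 78)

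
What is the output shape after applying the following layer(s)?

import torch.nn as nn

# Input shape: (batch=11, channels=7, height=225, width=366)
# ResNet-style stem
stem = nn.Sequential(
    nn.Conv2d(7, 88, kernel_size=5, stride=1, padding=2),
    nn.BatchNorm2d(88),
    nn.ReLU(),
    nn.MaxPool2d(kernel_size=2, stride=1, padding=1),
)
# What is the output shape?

Input shape: (11, 7, 225, 366)
  -> after Conv2d 5x5 stride=1: (11, 88, 225, 366)
Output shape: (11, 88, 226, 367)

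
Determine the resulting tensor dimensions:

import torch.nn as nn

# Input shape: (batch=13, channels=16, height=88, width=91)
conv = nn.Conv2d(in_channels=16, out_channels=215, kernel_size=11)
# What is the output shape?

Input shape: (13, 16, 88, 91)
Output shape: (13, 215, 78, 81)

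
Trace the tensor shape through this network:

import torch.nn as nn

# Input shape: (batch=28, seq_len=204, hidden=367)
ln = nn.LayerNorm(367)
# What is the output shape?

Input shape: (28, 204, 367)
Output shape: (28, 204, 367)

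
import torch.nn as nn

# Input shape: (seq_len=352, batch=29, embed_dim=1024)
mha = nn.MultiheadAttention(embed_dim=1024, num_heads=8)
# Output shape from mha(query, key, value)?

Input shape: (352, 29, 1024)
Output shape: (352, 29, 1024)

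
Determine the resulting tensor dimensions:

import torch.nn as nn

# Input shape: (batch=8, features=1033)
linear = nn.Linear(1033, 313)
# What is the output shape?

Input shape: (8, 1033)
Output shape: (8, 313)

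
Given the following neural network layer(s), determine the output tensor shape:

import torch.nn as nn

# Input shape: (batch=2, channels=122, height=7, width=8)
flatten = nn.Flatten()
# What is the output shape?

Input shape: (2, 122, 7, 8)
Output shape: (2, 6832)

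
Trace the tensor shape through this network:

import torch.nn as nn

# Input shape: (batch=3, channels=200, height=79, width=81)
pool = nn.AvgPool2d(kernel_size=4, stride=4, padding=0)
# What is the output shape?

Input shape: (3, 200, 79, 81)
Output shape: (3, 200, 19, 20)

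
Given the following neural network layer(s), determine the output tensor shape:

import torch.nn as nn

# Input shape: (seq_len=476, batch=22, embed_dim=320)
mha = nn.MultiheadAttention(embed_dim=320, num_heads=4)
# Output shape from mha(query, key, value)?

Input shape: (476, 22, 320)
Output shape: (476, 22, 320)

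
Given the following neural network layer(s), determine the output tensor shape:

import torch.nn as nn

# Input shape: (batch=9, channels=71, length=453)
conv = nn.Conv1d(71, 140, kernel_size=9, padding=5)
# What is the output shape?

Input shape: (9, 71, 453)
Output shape: (9, 140, 455)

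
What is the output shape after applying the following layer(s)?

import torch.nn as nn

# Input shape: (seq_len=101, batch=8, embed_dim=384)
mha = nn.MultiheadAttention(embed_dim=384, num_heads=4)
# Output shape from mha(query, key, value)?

Input shape: (101, 8, 384)
Output shape: (101, 8, 384)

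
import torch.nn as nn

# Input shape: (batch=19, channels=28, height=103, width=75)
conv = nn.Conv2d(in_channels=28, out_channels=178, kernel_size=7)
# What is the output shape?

Input shape: (19, 28, 103, 75)
Output shape: (19, 178, 97, 69)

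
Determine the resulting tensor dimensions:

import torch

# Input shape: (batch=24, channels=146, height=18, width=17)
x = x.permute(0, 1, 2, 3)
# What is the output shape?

Input shape: (24, 146, 18, 17)
Output shape: (24, 146, 18, 17)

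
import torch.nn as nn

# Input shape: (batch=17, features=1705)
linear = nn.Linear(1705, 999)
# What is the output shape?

Input shape: (17, 1705)
Output shape: (17, 999)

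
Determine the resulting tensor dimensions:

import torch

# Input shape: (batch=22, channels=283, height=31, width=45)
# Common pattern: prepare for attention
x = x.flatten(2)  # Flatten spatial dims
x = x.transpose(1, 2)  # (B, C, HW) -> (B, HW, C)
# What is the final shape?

Input shape: (22, 283, 31, 45)
  -> after flatten(2): (22, 283, 1395)
Output shape: (22, 1395, 283)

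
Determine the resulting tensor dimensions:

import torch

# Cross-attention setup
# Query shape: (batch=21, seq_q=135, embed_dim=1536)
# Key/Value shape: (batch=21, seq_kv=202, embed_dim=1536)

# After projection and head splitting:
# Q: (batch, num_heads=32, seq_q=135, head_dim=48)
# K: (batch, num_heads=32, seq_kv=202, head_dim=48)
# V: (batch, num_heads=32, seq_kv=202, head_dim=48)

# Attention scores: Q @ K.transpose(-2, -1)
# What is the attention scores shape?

Input shape: (21, 135, 1536)
Output shape: (21, 32, 135, 202)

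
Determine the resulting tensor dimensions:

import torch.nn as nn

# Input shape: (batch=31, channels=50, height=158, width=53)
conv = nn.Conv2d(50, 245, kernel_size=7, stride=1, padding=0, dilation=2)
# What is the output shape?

Input shape: (31, 50, 158, 53)
Output shape: (31, 245, 146, 41)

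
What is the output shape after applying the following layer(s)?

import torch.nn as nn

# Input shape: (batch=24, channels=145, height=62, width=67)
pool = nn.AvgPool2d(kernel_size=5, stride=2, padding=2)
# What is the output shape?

Input shape: (24, 145, 62, 67)
Output shape: (24, 145, 31, 34)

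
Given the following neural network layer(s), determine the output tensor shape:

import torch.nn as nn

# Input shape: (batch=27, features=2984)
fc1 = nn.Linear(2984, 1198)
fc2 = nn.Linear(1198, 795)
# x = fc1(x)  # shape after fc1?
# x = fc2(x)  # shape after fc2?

Input shape: (27, 2984)
  -> after fc1: (27, 1198)
Output shape: (27, 795)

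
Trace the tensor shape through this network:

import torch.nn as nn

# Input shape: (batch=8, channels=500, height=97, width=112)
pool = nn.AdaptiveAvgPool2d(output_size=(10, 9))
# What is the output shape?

Input shape: (8, 500, 97, 112)
Output shape: (8, 500, 10, 9)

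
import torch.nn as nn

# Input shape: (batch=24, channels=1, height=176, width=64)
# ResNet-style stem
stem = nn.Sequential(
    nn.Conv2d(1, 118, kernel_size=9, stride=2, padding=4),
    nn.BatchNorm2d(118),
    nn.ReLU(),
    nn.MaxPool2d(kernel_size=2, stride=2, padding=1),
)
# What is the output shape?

Input shape: (24, 1, 176, 64)
  -> after Conv2d 9x9 stride=2: (24, 118, 88, 32)
Output shape: (24, 118, 45, 17)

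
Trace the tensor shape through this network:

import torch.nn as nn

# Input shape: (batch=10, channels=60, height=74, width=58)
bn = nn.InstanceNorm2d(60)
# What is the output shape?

Input shape: (10, 60, 74, 58)
Output shape: (10, 60, 74, 58)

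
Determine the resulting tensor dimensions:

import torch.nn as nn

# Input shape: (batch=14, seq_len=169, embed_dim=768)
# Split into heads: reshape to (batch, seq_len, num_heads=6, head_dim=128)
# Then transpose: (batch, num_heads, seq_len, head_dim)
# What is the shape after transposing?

Input shape: (14, 169, 768)
  -> after reshape: (14, 169, 6, 128)
Output shape: (14, 6, 169, 128)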